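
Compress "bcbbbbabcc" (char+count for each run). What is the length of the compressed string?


Input: bcbbbbabcc
Runs:
  'b' x 1 => "b1"
  'c' x 1 => "c1"
  'b' x 4 => "b4"
  'a' x 1 => "a1"
  'b' x 1 => "b1"
  'c' x 2 => "c2"
Compressed: "b1c1b4a1b1c2"
Compressed length: 12

12


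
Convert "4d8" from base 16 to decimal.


Input: "4d8" in base 16
Positional expansion:
  Digit '4' (value 4) x 16^2 = 1024
  Digit 'd' (value 13) x 16^1 = 208
  Digit '8' (value 8) x 16^0 = 8
Sum = 1240

1240


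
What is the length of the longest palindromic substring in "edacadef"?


Input: "edacadef"
Checking substrings for palindromes:
  [0:7] "edacade" (len 7) => palindrome
  [1:6] "dacad" (len 5) => palindrome
  [2:5] "aca" (len 3) => palindrome
Longest palindromic substring: "edacade" with length 7

7


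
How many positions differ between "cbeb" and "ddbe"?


Comparing "cbeb" and "ddbe" position by position:
  Position 0: 'c' vs 'd' => DIFFER
  Position 1: 'b' vs 'd' => DIFFER
  Position 2: 'e' vs 'b' => DIFFER
  Position 3: 'b' vs 'e' => DIFFER
Positions that differ: 4

4


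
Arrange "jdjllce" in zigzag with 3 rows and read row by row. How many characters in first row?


Zigzag "jdjllce" into 3 rows:
Placing characters:
  'j' => row 0
  'd' => row 1
  'j' => row 2
  'l' => row 1
  'l' => row 0
  'c' => row 1
  'e' => row 2
Rows:
  Row 0: "jl"
  Row 1: "dlc"
  Row 2: "je"
First row length: 2

2


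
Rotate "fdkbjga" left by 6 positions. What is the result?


Input: "fdkbjga", rotate left by 6
First 6 characters: "fdkbjg"
Remaining characters: "a"
Concatenate remaining + first: "a" + "fdkbjg" = "afdkbjg"

afdkbjg


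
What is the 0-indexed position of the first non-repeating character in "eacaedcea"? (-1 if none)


Input: eacaedcea
Character frequencies:
  'a': 3
  'c': 2
  'd': 1
  'e': 3
Scanning left to right for freq == 1:
  Position 0 ('e'): freq=3, skip
  Position 1 ('a'): freq=3, skip
  Position 2 ('c'): freq=2, skip
  Position 3 ('a'): freq=3, skip
  Position 4 ('e'): freq=3, skip
  Position 5 ('d'): unique! => answer = 5

5


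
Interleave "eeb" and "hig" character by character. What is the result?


Interleaving "eeb" and "hig":
  Position 0: 'e' from first, 'h' from second => "eh"
  Position 1: 'e' from first, 'i' from second => "ei"
  Position 2: 'b' from first, 'g' from second => "bg"
Result: eheibg

eheibg


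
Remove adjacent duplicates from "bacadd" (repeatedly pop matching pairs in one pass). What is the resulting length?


Input: bacadd
Stack-based adjacent duplicate removal:
  Read 'b': push. Stack: b
  Read 'a': push. Stack: ba
  Read 'c': push. Stack: bac
  Read 'a': push. Stack: baca
  Read 'd': push. Stack: bacad
  Read 'd': matches stack top 'd' => pop. Stack: baca
Final stack: "baca" (length 4)

4


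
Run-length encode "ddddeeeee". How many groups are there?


Input: ddddeeeee
Scanning for consecutive runs:
  Group 1: 'd' x 4 (positions 0-3)
  Group 2: 'e' x 5 (positions 4-8)
Total groups: 2

2


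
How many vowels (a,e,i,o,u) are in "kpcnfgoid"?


Input: kpcnfgoid
Checking each character:
  'k' at position 0: consonant
  'p' at position 1: consonant
  'c' at position 2: consonant
  'n' at position 3: consonant
  'f' at position 4: consonant
  'g' at position 5: consonant
  'o' at position 6: vowel (running total: 1)
  'i' at position 7: vowel (running total: 2)
  'd' at position 8: consonant
Total vowels: 2

2


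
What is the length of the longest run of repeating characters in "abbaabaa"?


Input: "abbaabaa"
Scanning for longest run:
  Position 1 ('b'): new char, reset run to 1
  Position 2 ('b'): continues run of 'b', length=2
  Position 3 ('a'): new char, reset run to 1
  Position 4 ('a'): continues run of 'a', length=2
  Position 5 ('b'): new char, reset run to 1
  Position 6 ('a'): new char, reset run to 1
  Position 7 ('a'): continues run of 'a', length=2
Longest run: 'b' with length 2

2


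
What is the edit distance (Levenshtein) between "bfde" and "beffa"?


Computing edit distance: "bfde" -> "beffa"
DP table:
           b    e    f    f    a
      0    1    2    3    4    5
  b   1    0    1    2    3    4
  f   2    1    1    1    2    3
  d   3    2    2    2    2    3
  e   4    3    2    3    3    3
Edit distance = dp[4][5] = 3

3


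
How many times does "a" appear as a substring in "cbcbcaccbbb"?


Searching for "a" in "cbcbcaccbbb"
Scanning each position:
  Position 0: "c" => no
  Position 1: "b" => no
  Position 2: "c" => no
  Position 3: "b" => no
  Position 4: "c" => no
  Position 5: "a" => MATCH
  Position 6: "c" => no
  Position 7: "c" => no
  Position 8: "b" => no
  Position 9: "b" => no
  Position 10: "b" => no
Total occurrences: 1

1


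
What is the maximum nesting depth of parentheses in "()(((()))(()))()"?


Input: "()(((()))(()))()"
Tracking depth:
  Position 0 '(': depth becomes 1
  Position 1 ')': depth becomes 0
  Position 2 '(': depth becomes 1
  Position 3 '(': depth becomes 2
  Position 4 '(': depth becomes 3
  Position 5 '(': depth becomes 4
  Position 6 ')': depth becomes 3
  Position 7 ')': depth becomes 2
  Position 8 ')': depth becomes 1
  Position 9 '(': depth becomes 2
  Position 10 '(': depth becomes 3
  Position 11 ')': depth becomes 2
  Position 12 ')': depth becomes 1
  Position 13 ')': depth becomes 0
  Position 14 '(': depth becomes 1
  Position 15 ')': depth becomes 0
Maximum depth reached: 4

4


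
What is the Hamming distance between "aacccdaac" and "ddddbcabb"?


Comparing "aacccdaac" and "ddddbcabb" position by position:
  Position 0: 'a' vs 'd' => differ
  Position 1: 'a' vs 'd' => differ
  Position 2: 'c' vs 'd' => differ
  Position 3: 'c' vs 'd' => differ
  Position 4: 'c' vs 'b' => differ
  Position 5: 'd' vs 'c' => differ
  Position 6: 'a' vs 'a' => same
  Position 7: 'a' vs 'b' => differ
  Position 8: 'c' vs 'b' => differ
Total differences (Hamming distance): 8

8


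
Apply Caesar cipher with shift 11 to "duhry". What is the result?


Caesar cipher: shift "duhry" by 11
  'd' (pos 3) + 11 = pos 14 = 'o'
  'u' (pos 20) + 11 = pos 5 = 'f'
  'h' (pos 7) + 11 = pos 18 = 's'
  'r' (pos 17) + 11 = pos 2 = 'c'
  'y' (pos 24) + 11 = pos 9 = 'j'
Result: ofscj

ofscj


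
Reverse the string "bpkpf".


Input: bpkpf
Reading characters right to left:
  Position 4: 'f'
  Position 3: 'p'
  Position 2: 'k'
  Position 1: 'p'
  Position 0: 'b'
Reversed: fpkpb

fpkpb


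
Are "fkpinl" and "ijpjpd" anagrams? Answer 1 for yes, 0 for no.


Strings: "fkpinl", "ijpjpd"
Sorted first:  fiklnp
Sorted second: dijjpp
Differ at position 0: 'f' vs 'd' => not anagrams

0


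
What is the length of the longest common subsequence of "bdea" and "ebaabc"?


LCS of "bdea" and "ebaabc"
DP table:
           e    b    a    a    b    c
      0    0    0    0    0    0    0
  b   0    0    1    1    1    1    1
  d   0    0    1    1    1    1    1
  e   0    1    1    1    1    1    1
  a   0    1    1    2    2    2    2
LCS length = dp[4][6] = 2

2


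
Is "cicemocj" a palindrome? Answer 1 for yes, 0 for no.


Input: cicemocj
Reversed: jcomecic
  Compare pos 0 ('c') with pos 7 ('j'): MISMATCH
  Compare pos 1 ('i') with pos 6 ('c'): MISMATCH
  Compare pos 2 ('c') with pos 5 ('o'): MISMATCH
  Compare pos 3 ('e') with pos 4 ('m'): MISMATCH
Result: not a palindrome

0


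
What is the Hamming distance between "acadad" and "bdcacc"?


Comparing "acadad" and "bdcacc" position by position:
  Position 0: 'a' vs 'b' => differ
  Position 1: 'c' vs 'd' => differ
  Position 2: 'a' vs 'c' => differ
  Position 3: 'd' vs 'a' => differ
  Position 4: 'a' vs 'c' => differ
  Position 5: 'd' vs 'c' => differ
Total differences (Hamming distance): 6

6


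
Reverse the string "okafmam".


Input: okafmam
Reading characters right to left:
  Position 6: 'm'
  Position 5: 'a'
  Position 4: 'm'
  Position 3: 'f'
  Position 2: 'a'
  Position 1: 'k'
  Position 0: 'o'
Reversed: mamfako

mamfako


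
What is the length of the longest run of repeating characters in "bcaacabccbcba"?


Input: "bcaacabccbcba"
Scanning for longest run:
  Position 1 ('c'): new char, reset run to 1
  Position 2 ('a'): new char, reset run to 1
  Position 3 ('a'): continues run of 'a', length=2
  Position 4 ('c'): new char, reset run to 1
  Position 5 ('a'): new char, reset run to 1
  Position 6 ('b'): new char, reset run to 1
  Position 7 ('c'): new char, reset run to 1
  Position 8 ('c'): continues run of 'c', length=2
  Position 9 ('b'): new char, reset run to 1
  Position 10 ('c'): new char, reset run to 1
  Position 11 ('b'): new char, reset run to 1
  Position 12 ('a'): new char, reset run to 1
Longest run: 'a' with length 2

2


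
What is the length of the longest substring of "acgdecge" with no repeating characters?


Input: "acgdecge"
Sliding window (track last position of each char):
  Position 0 ('a'): window [0,0] length 1 -- new best
  Position 1 ('c'): window [0,1] length 2 -- new best
  Position 2 ('g'): window [0,2] length 3 -- new best
  Position 3 ('d'): window [0,3] length 4 -- new best
  Position 4 ('e'): window [0,4] length 5 -- new best
  Position 5 ('c'): repeat (last at 1), move window start to 2
  Position 5 ('c'): window [2,5] length 4
  Position 6 ('g'): repeat (last at 2), move window start to 3
  Position 6 ('g'): window [3,6] length 4
  Position 7 ('e'): repeat (last at 4), move window start to 5
  Position 7 ('e'): window [5,7] length 3
Longest substring with no repeats: "acgde" with length 5

5


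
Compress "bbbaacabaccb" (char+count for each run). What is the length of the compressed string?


Input: bbbaacabaccb
Runs:
  'b' x 3 => "b3"
  'a' x 2 => "a2"
  'c' x 1 => "c1"
  'a' x 1 => "a1"
  'b' x 1 => "b1"
  'a' x 1 => "a1"
  'c' x 2 => "c2"
  'b' x 1 => "b1"
Compressed: "b3a2c1a1b1a1c2b1"
Compressed length: 16

16


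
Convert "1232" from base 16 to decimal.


Input: "1232" in base 16
Positional expansion:
  Digit '1' (value 1) x 16^3 = 4096
  Digit '2' (value 2) x 16^2 = 512
  Digit '3' (value 3) x 16^1 = 48
  Digit '2' (value 2) x 16^0 = 2
Sum = 4658

4658


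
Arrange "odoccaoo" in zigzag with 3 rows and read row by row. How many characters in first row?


Zigzag "odoccaoo" into 3 rows:
Placing characters:
  'o' => row 0
  'd' => row 1
  'o' => row 2
  'c' => row 1
  'c' => row 0
  'a' => row 1
  'o' => row 2
  'o' => row 1
Rows:
  Row 0: "oc"
  Row 1: "dcao"
  Row 2: "oo"
First row length: 2

2


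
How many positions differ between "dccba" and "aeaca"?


Comparing "dccba" and "aeaca" position by position:
  Position 0: 'd' vs 'a' => DIFFER
  Position 1: 'c' vs 'e' => DIFFER
  Position 2: 'c' vs 'a' => DIFFER
  Position 3: 'b' vs 'c' => DIFFER
  Position 4: 'a' vs 'a' => same
Positions that differ: 4

4


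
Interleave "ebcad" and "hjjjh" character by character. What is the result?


Interleaving "ebcad" and "hjjjh":
  Position 0: 'e' from first, 'h' from second => "eh"
  Position 1: 'b' from first, 'j' from second => "bj"
  Position 2: 'c' from first, 'j' from second => "cj"
  Position 3: 'a' from first, 'j' from second => "aj"
  Position 4: 'd' from first, 'h' from second => "dh"
Result: ehbjcjajdh

ehbjcjajdh


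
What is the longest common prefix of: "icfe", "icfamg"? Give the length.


Words: icfe, icfamg
  Position 0: all 'i' => match
  Position 1: all 'c' => match
  Position 2: all 'f' => match
  Position 3: ('e', 'a') => mismatch, stop
LCP = "icf" (length 3)

3


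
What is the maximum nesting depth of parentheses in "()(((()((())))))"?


Input: "()(((()((())))))"
Tracking depth:
  Position 0 '(': depth becomes 1
  Position 1 ')': depth becomes 0
  Position 2 '(': depth becomes 1
  Position 3 '(': depth becomes 2
  Position 4 '(': depth becomes 3
  Position 5 '(': depth becomes 4
  Position 6 ')': depth becomes 3
  Position 7 '(': depth becomes 4
  Position 8 '(': depth becomes 5
  Position 9 '(': depth becomes 6
  Position 10 ')': depth becomes 5
  Position 11 ')': depth becomes 4
  Position 12 ')': depth becomes 3
  Position 13 ')': depth becomes 2
  Position 14 ')': depth becomes 1
  Position 15 ')': depth becomes 0
Maximum depth reached: 6

6


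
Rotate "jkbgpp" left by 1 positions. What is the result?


Input: "jkbgpp", rotate left by 1
First 1 characters: "j"
Remaining characters: "kbgpp"
Concatenate remaining + first: "kbgpp" + "j" = "kbgppj"

kbgppj


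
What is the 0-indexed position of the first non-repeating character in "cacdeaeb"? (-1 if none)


Input: cacdeaeb
Character frequencies:
  'a': 2
  'b': 1
  'c': 2
  'd': 1
  'e': 2
Scanning left to right for freq == 1:
  Position 0 ('c'): freq=2, skip
  Position 1 ('a'): freq=2, skip
  Position 2 ('c'): freq=2, skip
  Position 3 ('d'): unique! => answer = 3

3


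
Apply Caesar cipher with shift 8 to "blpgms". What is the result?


Caesar cipher: shift "blpgms" by 8
  'b' (pos 1) + 8 = pos 9 = 'j'
  'l' (pos 11) + 8 = pos 19 = 't'
  'p' (pos 15) + 8 = pos 23 = 'x'
  'g' (pos 6) + 8 = pos 14 = 'o'
  'm' (pos 12) + 8 = pos 20 = 'u'
  's' (pos 18) + 8 = pos 0 = 'a'
Result: jtxoua

jtxoua


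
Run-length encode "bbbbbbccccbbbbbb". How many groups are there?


Input: bbbbbbccccbbbbbb
Scanning for consecutive runs:
  Group 1: 'b' x 6 (positions 0-5)
  Group 2: 'c' x 4 (positions 6-9)
  Group 3: 'b' x 6 (positions 10-15)
Total groups: 3

3


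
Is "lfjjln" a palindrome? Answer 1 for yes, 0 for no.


Input: lfjjln
Reversed: nljjfl
  Compare pos 0 ('l') with pos 5 ('n'): MISMATCH
  Compare pos 1 ('f') with pos 4 ('l'): MISMATCH
  Compare pos 2 ('j') with pos 3 ('j'): match
Result: not a palindrome

0


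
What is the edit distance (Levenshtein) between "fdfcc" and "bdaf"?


Computing edit distance: "fdfcc" -> "bdaf"
DP table:
           b    d    a    f
      0    1    2    3    4
  f   1    1    2    3    3
  d   2    2    1    2    3
  f   3    3    2    2    2
  c   4    4    3    3    3
  c   5    5    4    4    4
Edit distance = dp[5][4] = 4

4


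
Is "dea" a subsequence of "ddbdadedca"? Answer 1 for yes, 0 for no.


Check if "dea" is a subsequence of "ddbdadedca"
Greedy scan:
  Position 0 ('d'): matches sub[0] = 'd'
  Position 1 ('d'): no match needed
  Position 2 ('b'): no match needed
  Position 3 ('d'): no match needed
  Position 4 ('a'): no match needed
  Position 5 ('d'): no match needed
  Position 6 ('e'): matches sub[1] = 'e'
  Position 7 ('d'): no match needed
  Position 8 ('c'): no match needed
  Position 9 ('a'): matches sub[2] = 'a'
All 3 characters matched => is a subsequence

1


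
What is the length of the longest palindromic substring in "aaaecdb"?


Input: "aaaecdb"
Checking substrings for palindromes:
  [0:3] "aaa" (len 3) => palindrome
  [0:2] "aa" (len 2) => palindrome
  [1:3] "aa" (len 2) => palindrome
Longest palindromic substring: "aaa" with length 3

3


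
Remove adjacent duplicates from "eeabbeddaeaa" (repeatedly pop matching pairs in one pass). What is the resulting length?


Input: eeabbeddaeaa
Stack-based adjacent duplicate removal:
  Read 'e': push. Stack: e
  Read 'e': matches stack top 'e' => pop. Stack: (empty)
  Read 'a': push. Stack: a
  Read 'b': push. Stack: ab
  Read 'b': matches stack top 'b' => pop. Stack: a
  Read 'e': push. Stack: ae
  Read 'd': push. Stack: aed
  Read 'd': matches stack top 'd' => pop. Stack: ae
  Read 'a': push. Stack: aea
  Read 'e': push. Stack: aeae
  Read 'a': push. Stack: aeaea
  Read 'a': matches stack top 'a' => pop. Stack: aeae
Final stack: "aeae" (length 4)

4


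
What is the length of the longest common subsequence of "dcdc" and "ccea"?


LCS of "dcdc" and "ccea"
DP table:
           c    c    e    a
      0    0    0    0    0
  d   0    0    0    0    0
  c   0    1    1    1    1
  d   0    1    1    1    1
  c   0    1    2    2    2
LCS length = dp[4][4] = 2

2


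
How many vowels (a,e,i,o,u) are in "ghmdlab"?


Input: ghmdlab
Checking each character:
  'g' at position 0: consonant
  'h' at position 1: consonant
  'm' at position 2: consonant
  'd' at position 3: consonant
  'l' at position 4: consonant
  'a' at position 5: vowel (running total: 1)
  'b' at position 6: consonant
Total vowels: 1

1


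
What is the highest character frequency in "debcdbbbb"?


Input: debcdbbbb
Character counts:
  'b': 5
  'c': 1
  'd': 2
  'e': 1
Maximum frequency: 5

5


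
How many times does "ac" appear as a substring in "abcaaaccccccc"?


Searching for "ac" in "abcaaaccccccc"
Scanning each position:
  Position 0: "ab" => no
  Position 1: "bc" => no
  Position 2: "ca" => no
  Position 3: "aa" => no
  Position 4: "aa" => no
  Position 5: "ac" => MATCH
  Position 6: "cc" => no
  Position 7: "cc" => no
  Position 8: "cc" => no
  Position 9: "cc" => no
  Position 10: "cc" => no
  Position 11: "cc" => no
Total occurrences: 1

1


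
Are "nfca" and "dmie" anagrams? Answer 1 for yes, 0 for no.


Strings: "nfca", "dmie"
Sorted first:  acfn
Sorted second: deim
Differ at position 0: 'a' vs 'd' => not anagrams

0


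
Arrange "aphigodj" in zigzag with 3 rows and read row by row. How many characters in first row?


Zigzag "aphigodj" into 3 rows:
Placing characters:
  'a' => row 0
  'p' => row 1
  'h' => row 2
  'i' => row 1
  'g' => row 0
  'o' => row 1
  'd' => row 2
  'j' => row 1
Rows:
  Row 0: "ag"
  Row 1: "pioj"
  Row 2: "hd"
First row length: 2

2


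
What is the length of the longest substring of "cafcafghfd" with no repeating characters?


Input: "cafcafghfd"
Sliding window (track last position of each char):
  Position 0 ('c'): window [0,0] length 1 -- new best
  Position 1 ('a'): window [0,1] length 2 -- new best
  Position 2 ('f'): window [0,2] length 3 -- new best
  Position 3 ('c'): repeat (last at 0), move window start to 1
  Position 3 ('c'): window [1,3] length 3
  Position 4 ('a'): repeat (last at 1), move window start to 2
  Position 4 ('a'): window [2,4] length 3
  Position 5 ('f'): repeat (last at 2), move window start to 3
  Position 5 ('f'): window [3,5] length 3
  Position 6 ('g'): window [3,6] length 4 -- new best
  Position 7 ('h'): window [3,7] length 5 -- new best
  Position 8 ('f'): repeat (last at 5), move window start to 6
  Position 8 ('f'): window [6,8] length 3
  Position 9 ('d'): window [6,9] length 4
Longest substring with no repeats: "cafgh" with length 5

5


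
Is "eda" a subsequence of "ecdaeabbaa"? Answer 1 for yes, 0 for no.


Check if "eda" is a subsequence of "ecdaeabbaa"
Greedy scan:
  Position 0 ('e'): matches sub[0] = 'e'
  Position 1 ('c'): no match needed
  Position 2 ('d'): matches sub[1] = 'd'
  Position 3 ('a'): matches sub[2] = 'a'
  Position 4 ('e'): no match needed
  Position 5 ('a'): no match needed
  Position 6 ('b'): no match needed
  Position 7 ('b'): no match needed
  Position 8 ('a'): no match needed
  Position 9 ('a'): no match needed
All 3 characters matched => is a subsequence

1


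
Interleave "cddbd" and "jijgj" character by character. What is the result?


Interleaving "cddbd" and "jijgj":
  Position 0: 'c' from first, 'j' from second => "cj"
  Position 1: 'd' from first, 'i' from second => "di"
  Position 2: 'd' from first, 'j' from second => "dj"
  Position 3: 'b' from first, 'g' from second => "bg"
  Position 4: 'd' from first, 'j' from second => "dj"
Result: cjdidjbgdj

cjdidjbgdj


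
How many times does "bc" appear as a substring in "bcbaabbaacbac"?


Searching for "bc" in "bcbaabbaacbac"
Scanning each position:
  Position 0: "bc" => MATCH
  Position 1: "cb" => no
  Position 2: "ba" => no
  Position 3: "aa" => no
  Position 4: "ab" => no
  Position 5: "bb" => no
  Position 6: "ba" => no
  Position 7: "aa" => no
  Position 8: "ac" => no
  Position 9: "cb" => no
  Position 10: "ba" => no
  Position 11: "ac" => no
Total occurrences: 1

1


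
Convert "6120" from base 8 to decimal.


Input: "6120" in base 8
Positional expansion:
  Digit '6' (value 6) x 8^3 = 3072
  Digit '1' (value 1) x 8^2 = 64
  Digit '2' (value 2) x 8^1 = 16
  Digit '0' (value 0) x 8^0 = 0
Sum = 3152

3152


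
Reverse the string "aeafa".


Input: aeafa
Reading characters right to left:
  Position 4: 'a'
  Position 3: 'f'
  Position 2: 'a'
  Position 1: 'e'
  Position 0: 'a'
Reversed: afaea

afaea


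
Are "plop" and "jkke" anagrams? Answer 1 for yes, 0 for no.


Strings: "plop", "jkke"
Sorted first:  lopp
Sorted second: ejkk
Differ at position 0: 'l' vs 'e' => not anagrams

0


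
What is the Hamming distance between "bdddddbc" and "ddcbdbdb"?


Comparing "bdddddbc" and "ddcbdbdb" position by position:
  Position 0: 'b' vs 'd' => differ
  Position 1: 'd' vs 'd' => same
  Position 2: 'd' vs 'c' => differ
  Position 3: 'd' vs 'b' => differ
  Position 4: 'd' vs 'd' => same
  Position 5: 'd' vs 'b' => differ
  Position 6: 'b' vs 'd' => differ
  Position 7: 'c' vs 'b' => differ
Total differences (Hamming distance): 6

6


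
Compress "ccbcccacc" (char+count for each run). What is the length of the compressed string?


Input: ccbcccacc
Runs:
  'c' x 2 => "c2"
  'b' x 1 => "b1"
  'c' x 3 => "c3"
  'a' x 1 => "a1"
  'c' x 2 => "c2"
Compressed: "c2b1c3a1c2"
Compressed length: 10

10


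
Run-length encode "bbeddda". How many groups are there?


Input: bbeddda
Scanning for consecutive runs:
  Group 1: 'b' x 2 (positions 0-1)
  Group 2: 'e' x 1 (positions 2-2)
  Group 3: 'd' x 3 (positions 3-5)
  Group 4: 'a' x 1 (positions 6-6)
Total groups: 4

4


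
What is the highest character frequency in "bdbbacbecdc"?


Input: bdbbacbecdc
Character counts:
  'a': 1
  'b': 4
  'c': 3
  'd': 2
  'e': 1
Maximum frequency: 4

4


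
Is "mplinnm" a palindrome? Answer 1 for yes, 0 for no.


Input: mplinnm
Reversed: mnnilpm
  Compare pos 0 ('m') with pos 6 ('m'): match
  Compare pos 1 ('p') with pos 5 ('n'): MISMATCH
  Compare pos 2 ('l') with pos 4 ('n'): MISMATCH
Result: not a palindrome

0


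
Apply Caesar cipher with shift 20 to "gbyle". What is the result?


Caesar cipher: shift "gbyle" by 20
  'g' (pos 6) + 20 = pos 0 = 'a'
  'b' (pos 1) + 20 = pos 21 = 'v'
  'y' (pos 24) + 20 = pos 18 = 's'
  'l' (pos 11) + 20 = pos 5 = 'f'
  'e' (pos 4) + 20 = pos 24 = 'y'
Result: avsfy

avsfy


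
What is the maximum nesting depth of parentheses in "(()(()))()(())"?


Input: "(()(()))()(())"
Tracking depth:
  Position 0 '(': depth becomes 1
  Position 1 '(': depth becomes 2
  Position 2 ')': depth becomes 1
  Position 3 '(': depth becomes 2
  Position 4 '(': depth becomes 3
  Position 5 ')': depth becomes 2
  Position 6 ')': depth becomes 1
  Position 7 ')': depth becomes 0
  Position 8 '(': depth becomes 1
  Position 9 ')': depth becomes 0
  Position 10 '(': depth becomes 1
  Position 11 '(': depth becomes 2
  Position 12 ')': depth becomes 1
  Position 13 ')': depth becomes 0
Maximum depth reached: 3

3


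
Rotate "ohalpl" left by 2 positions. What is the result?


Input: "ohalpl", rotate left by 2
First 2 characters: "oh"
Remaining characters: "alpl"
Concatenate remaining + first: "alpl" + "oh" = "alploh"

alploh


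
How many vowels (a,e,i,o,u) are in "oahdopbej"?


Input: oahdopbej
Checking each character:
  'o' at position 0: vowel (running total: 1)
  'a' at position 1: vowel (running total: 2)
  'h' at position 2: consonant
  'd' at position 3: consonant
  'o' at position 4: vowel (running total: 3)
  'p' at position 5: consonant
  'b' at position 6: consonant
  'e' at position 7: vowel (running total: 4)
  'j' at position 8: consonant
Total vowels: 4

4


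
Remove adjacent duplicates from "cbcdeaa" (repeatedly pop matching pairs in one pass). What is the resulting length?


Input: cbcdeaa
Stack-based adjacent duplicate removal:
  Read 'c': push. Stack: c
  Read 'b': push. Stack: cb
  Read 'c': push. Stack: cbc
  Read 'd': push. Stack: cbcd
  Read 'e': push. Stack: cbcde
  Read 'a': push. Stack: cbcdea
  Read 'a': matches stack top 'a' => pop. Stack: cbcde
Final stack: "cbcde" (length 5)

5


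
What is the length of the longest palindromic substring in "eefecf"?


Input: "eefecf"
Checking substrings for palindromes:
  [1:4] "efe" (len 3) => palindrome
  [0:2] "ee" (len 2) => palindrome
Longest palindromic substring: "efe" with length 3

3


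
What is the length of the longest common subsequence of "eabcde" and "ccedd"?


LCS of "eabcde" and "ccedd"
DP table:
           c    c    e    d    d
      0    0    0    0    0    0
  e   0    0    0    1    1    1
  a   0    0    0    1    1    1
  b   0    0    0    1    1    1
  c   0    1    1    1    1    1
  d   0    1    1    1    2    2
  e   0    1    1    2    2    2
LCS length = dp[6][5] = 2

2


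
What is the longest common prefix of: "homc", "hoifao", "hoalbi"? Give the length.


Words: homc, hoifao, hoalbi
  Position 0: all 'h' => match
  Position 1: all 'o' => match
  Position 2: ('m', 'i', 'a') => mismatch, stop
LCP = "ho" (length 2)

2


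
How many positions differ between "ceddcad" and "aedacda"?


Comparing "ceddcad" and "aedacda" position by position:
  Position 0: 'c' vs 'a' => DIFFER
  Position 1: 'e' vs 'e' => same
  Position 2: 'd' vs 'd' => same
  Position 3: 'd' vs 'a' => DIFFER
  Position 4: 'c' vs 'c' => same
  Position 5: 'a' vs 'd' => DIFFER
  Position 6: 'd' vs 'a' => DIFFER
Positions that differ: 4

4


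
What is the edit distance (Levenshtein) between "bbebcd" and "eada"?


Computing edit distance: "bbebcd" -> "eada"
DP table:
           e    a    d    a
      0    1    2    3    4
  b   1    1    2    3    4
  b   2    2    2    3    4
  e   3    2    3    3    4
  b   4    3    3    4    4
  c   5    4    4    4    5
  d   6    5    5    4    5
Edit distance = dp[6][4] = 5

5


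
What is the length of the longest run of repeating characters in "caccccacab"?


Input: "caccccacab"
Scanning for longest run:
  Position 1 ('a'): new char, reset run to 1
  Position 2 ('c'): new char, reset run to 1
  Position 3 ('c'): continues run of 'c', length=2
  Position 4 ('c'): continues run of 'c', length=3
  Position 5 ('c'): continues run of 'c', length=4
  Position 6 ('a'): new char, reset run to 1
  Position 7 ('c'): new char, reset run to 1
  Position 8 ('a'): new char, reset run to 1
  Position 9 ('b'): new char, reset run to 1
Longest run: 'c' with length 4

4


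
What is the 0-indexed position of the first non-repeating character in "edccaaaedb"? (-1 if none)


Input: edccaaaedb
Character frequencies:
  'a': 3
  'b': 1
  'c': 2
  'd': 2
  'e': 2
Scanning left to right for freq == 1:
  Position 0 ('e'): freq=2, skip
  Position 1 ('d'): freq=2, skip
  Position 2 ('c'): freq=2, skip
  Position 3 ('c'): freq=2, skip
  Position 4 ('a'): freq=3, skip
  Position 5 ('a'): freq=3, skip
  Position 6 ('a'): freq=3, skip
  Position 7 ('e'): freq=2, skip
  Position 8 ('d'): freq=2, skip
  Position 9 ('b'): unique! => answer = 9

9


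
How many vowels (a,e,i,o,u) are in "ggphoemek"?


Input: ggphoemek
Checking each character:
  'g' at position 0: consonant
  'g' at position 1: consonant
  'p' at position 2: consonant
  'h' at position 3: consonant
  'o' at position 4: vowel (running total: 1)
  'e' at position 5: vowel (running total: 2)
  'm' at position 6: consonant
  'e' at position 7: vowel (running total: 3)
  'k' at position 8: consonant
Total vowels: 3

3


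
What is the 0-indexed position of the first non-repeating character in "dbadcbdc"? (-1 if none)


Input: dbadcbdc
Character frequencies:
  'a': 1
  'b': 2
  'c': 2
  'd': 3
Scanning left to right for freq == 1:
  Position 0 ('d'): freq=3, skip
  Position 1 ('b'): freq=2, skip
  Position 2 ('a'): unique! => answer = 2

2


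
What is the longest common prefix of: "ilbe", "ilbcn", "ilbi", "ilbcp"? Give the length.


Words: ilbe, ilbcn, ilbi, ilbcp
  Position 0: all 'i' => match
  Position 1: all 'l' => match
  Position 2: all 'b' => match
  Position 3: ('e', 'c', 'i', 'c') => mismatch, stop
LCP = "ilb" (length 3)

3


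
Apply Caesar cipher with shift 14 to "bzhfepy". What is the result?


Caesar cipher: shift "bzhfepy" by 14
  'b' (pos 1) + 14 = pos 15 = 'p'
  'z' (pos 25) + 14 = pos 13 = 'n'
  'h' (pos 7) + 14 = pos 21 = 'v'
  'f' (pos 5) + 14 = pos 19 = 't'
  'e' (pos 4) + 14 = pos 18 = 's'
  'p' (pos 15) + 14 = pos 3 = 'd'
  'y' (pos 24) + 14 = pos 12 = 'm'
Result: pnvtsdm

pnvtsdm


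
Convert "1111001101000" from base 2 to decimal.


Input: "1111001101000" in base 2
Positional expansion:
  Digit '1' (value 1) x 2^12 = 4096
  Digit '1' (value 1) x 2^11 = 2048
  Digit '1' (value 1) x 2^10 = 1024
  Digit '1' (value 1) x 2^9 = 512
  Digit '0' (value 0) x 2^8 = 0
  Digit '0' (value 0) x 2^7 = 0
  Digit '1' (value 1) x 2^6 = 64
  Digit '1' (value 1) x 2^5 = 32
  Digit '0' (value 0) x 2^4 = 0
  Digit '1' (value 1) x 2^3 = 8
  Digit '0' (value 0) x 2^2 = 0
  Digit '0' (value 0) x 2^1 = 0
  Digit '0' (value 0) x 2^0 = 0
Sum = 7784

7784


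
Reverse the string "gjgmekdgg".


Input: gjgmekdgg
Reading characters right to left:
  Position 8: 'g'
  Position 7: 'g'
  Position 6: 'd'
  Position 5: 'k'
  Position 4: 'e'
  Position 3: 'm'
  Position 2: 'g'
  Position 1: 'j'
  Position 0: 'g'
Reversed: ggdkemgjg

ggdkemgjg


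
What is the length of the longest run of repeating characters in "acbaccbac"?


Input: "acbaccbac"
Scanning for longest run:
  Position 1 ('c'): new char, reset run to 1
  Position 2 ('b'): new char, reset run to 1
  Position 3 ('a'): new char, reset run to 1
  Position 4 ('c'): new char, reset run to 1
  Position 5 ('c'): continues run of 'c', length=2
  Position 6 ('b'): new char, reset run to 1
  Position 7 ('a'): new char, reset run to 1
  Position 8 ('c'): new char, reset run to 1
Longest run: 'c' with length 2

2


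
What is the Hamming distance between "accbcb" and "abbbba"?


Comparing "accbcb" and "abbbba" position by position:
  Position 0: 'a' vs 'a' => same
  Position 1: 'c' vs 'b' => differ
  Position 2: 'c' vs 'b' => differ
  Position 3: 'b' vs 'b' => same
  Position 4: 'c' vs 'b' => differ
  Position 5: 'b' vs 'a' => differ
Total differences (Hamming distance): 4

4


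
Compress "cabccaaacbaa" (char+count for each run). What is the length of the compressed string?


Input: cabccaaacbaa
Runs:
  'c' x 1 => "c1"
  'a' x 1 => "a1"
  'b' x 1 => "b1"
  'c' x 2 => "c2"
  'a' x 3 => "a3"
  'c' x 1 => "c1"
  'b' x 1 => "b1"
  'a' x 2 => "a2"
Compressed: "c1a1b1c2a3c1b1a2"
Compressed length: 16

16


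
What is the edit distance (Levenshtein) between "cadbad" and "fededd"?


Computing edit distance: "cadbad" -> "fededd"
DP table:
           f    e    d    e    d    d
      0    1    2    3    4    5    6
  c   1    1    2    3    4    5    6
  a   2    2    2    3    4    5    6
  d   3    3    3    2    3    4    5
  b   4    4    4    3    3    4    5
  a   5    5    5    4    4    4    5
  d   6    6    6    5    5    4    4
Edit distance = dp[6][6] = 4

4


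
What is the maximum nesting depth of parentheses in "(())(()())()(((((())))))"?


Input: "(())(()())()(((((())))))"
Tracking depth:
  Position 0 '(': depth becomes 1
  Position 1 '(': depth becomes 2
  Position 2 ')': depth becomes 1
  Position 3 ')': depth becomes 0
  Position 4 '(': depth becomes 1
  Position 5 '(': depth becomes 2
  Position 6 ')': depth becomes 1
  Position 7 '(': depth becomes 2
  Position 8 ')': depth becomes 1
  Position 9 ')': depth becomes 0
  Position 10 '(': depth becomes 1
  Position 11 ')': depth becomes 0
  Position 12 '(': depth becomes 1
  Position 13 '(': depth becomes 2
  Position 14 '(': depth becomes 3
  Position 15 '(': depth becomes 4
  Position 16 '(': depth becomes 5
  Position 17 '(': depth becomes 6
  Position 18 ')': depth becomes 5
  Position 19 ')': depth becomes 4
  Position 20 ')': depth becomes 3
  Position 21 ')': depth becomes 2
  Position 22 ')': depth becomes 1
  Position 23 ')': depth becomes 0
Maximum depth reached: 6

6


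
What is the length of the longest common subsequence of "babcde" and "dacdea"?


LCS of "babcde" and "dacdea"
DP table:
           d    a    c    d    e    a
      0    0    0    0    0    0    0
  b   0    0    0    0    0    0    0
  a   0    0    1    1    1    1    1
  b   0    0    1    1    1    1    1
  c   0    0    1    2    2    2    2
  d   0    1    1    2    3    3    3
  e   0    1    1    2    3    4    4
LCS length = dp[6][6] = 4

4


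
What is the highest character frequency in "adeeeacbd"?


Input: adeeeacbd
Character counts:
  'a': 2
  'b': 1
  'c': 1
  'd': 2
  'e': 3
Maximum frequency: 3

3


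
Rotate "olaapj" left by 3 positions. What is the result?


Input: "olaapj", rotate left by 3
First 3 characters: "ola"
Remaining characters: "apj"
Concatenate remaining + first: "apj" + "ola" = "apjola"

apjola


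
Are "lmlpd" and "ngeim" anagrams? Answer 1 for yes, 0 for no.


Strings: "lmlpd", "ngeim"
Sorted first:  dllmp
Sorted second: egimn
Differ at position 0: 'd' vs 'e' => not anagrams

0


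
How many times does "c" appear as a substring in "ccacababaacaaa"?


Searching for "c" in "ccacababaacaaa"
Scanning each position:
  Position 0: "c" => MATCH
  Position 1: "c" => MATCH
  Position 2: "a" => no
  Position 3: "c" => MATCH
  Position 4: "a" => no
  Position 5: "b" => no
  Position 6: "a" => no
  Position 7: "b" => no
  Position 8: "a" => no
  Position 9: "a" => no
  Position 10: "c" => MATCH
  Position 11: "a" => no
  Position 12: "a" => no
  Position 13: "a" => no
Total occurrences: 4

4


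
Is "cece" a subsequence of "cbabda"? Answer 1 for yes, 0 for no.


Check if "cece" is a subsequence of "cbabda"
Greedy scan:
  Position 0 ('c'): matches sub[0] = 'c'
  Position 1 ('b'): no match needed
  Position 2 ('a'): no match needed
  Position 3 ('b'): no match needed
  Position 4 ('d'): no match needed
  Position 5 ('a'): no match needed
Only matched 1/4 characters => not a subsequence

0


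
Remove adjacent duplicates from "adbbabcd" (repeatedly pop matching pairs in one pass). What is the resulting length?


Input: adbbabcd
Stack-based adjacent duplicate removal:
  Read 'a': push. Stack: a
  Read 'd': push. Stack: ad
  Read 'b': push. Stack: adb
  Read 'b': matches stack top 'b' => pop. Stack: ad
  Read 'a': push. Stack: ada
  Read 'b': push. Stack: adab
  Read 'c': push. Stack: adabc
  Read 'd': push. Stack: adabcd
Final stack: "adabcd" (length 6)

6


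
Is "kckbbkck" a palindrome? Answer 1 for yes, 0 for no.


Input: kckbbkck
Reversed: kckbbkck
  Compare pos 0 ('k') with pos 7 ('k'): match
  Compare pos 1 ('c') with pos 6 ('c'): match
  Compare pos 2 ('k') with pos 5 ('k'): match
  Compare pos 3 ('b') with pos 4 ('b'): match
Result: palindrome

1


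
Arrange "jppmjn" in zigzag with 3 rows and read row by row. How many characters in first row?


Zigzag "jppmjn" into 3 rows:
Placing characters:
  'j' => row 0
  'p' => row 1
  'p' => row 2
  'm' => row 1
  'j' => row 0
  'n' => row 1
Rows:
  Row 0: "jj"
  Row 1: "pmn"
  Row 2: "p"
First row length: 2

2


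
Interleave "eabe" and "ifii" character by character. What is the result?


Interleaving "eabe" and "ifii":
  Position 0: 'e' from first, 'i' from second => "ei"
  Position 1: 'a' from first, 'f' from second => "af"
  Position 2: 'b' from first, 'i' from second => "bi"
  Position 3: 'e' from first, 'i' from second => "ei"
Result: eiafbiei

eiafbiei


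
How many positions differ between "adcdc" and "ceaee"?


Comparing "adcdc" and "ceaee" position by position:
  Position 0: 'a' vs 'c' => DIFFER
  Position 1: 'd' vs 'e' => DIFFER
  Position 2: 'c' vs 'a' => DIFFER
  Position 3: 'd' vs 'e' => DIFFER
  Position 4: 'c' vs 'e' => DIFFER
Positions that differ: 5

5


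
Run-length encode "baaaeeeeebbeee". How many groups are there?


Input: baaaeeeeebbeee
Scanning for consecutive runs:
  Group 1: 'b' x 1 (positions 0-0)
  Group 2: 'a' x 3 (positions 1-3)
  Group 3: 'e' x 5 (positions 4-8)
  Group 4: 'b' x 2 (positions 9-10)
  Group 5: 'e' x 3 (positions 11-13)
Total groups: 5

5


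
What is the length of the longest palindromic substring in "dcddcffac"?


Input: "dcddcffac"
Checking substrings for palindromes:
  [1:5] "cddc" (len 4) => palindrome
  [0:3] "dcd" (len 3) => palindrome
  [2:4] "dd" (len 2) => palindrome
  [5:7] "ff" (len 2) => palindrome
Longest palindromic substring: "cddc" with length 4

4


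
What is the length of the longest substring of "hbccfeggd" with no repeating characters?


Input: "hbccfeggd"
Sliding window (track last position of each char):
  Position 0 ('h'): window [0,0] length 1 -- new best
  Position 1 ('b'): window [0,1] length 2 -- new best
  Position 2 ('c'): window [0,2] length 3 -- new best
  Position 3 ('c'): repeat (last at 2), move window start to 3
  Position 3 ('c'): window [3,3] length 1
  Position 4 ('f'): window [3,4] length 2
  Position 5 ('e'): window [3,5] length 3
  Position 6 ('g'): window [3,6] length 4 -- new best
  Position 7 ('g'): repeat (last at 6), move window start to 7
  Position 7 ('g'): window [7,7] length 1
  Position 8 ('d'): window [7,8] length 2
Longest substring with no repeats: "cfeg" with length 4

4


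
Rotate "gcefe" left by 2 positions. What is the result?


Input: "gcefe", rotate left by 2
First 2 characters: "gc"
Remaining characters: "efe"
Concatenate remaining + first: "efe" + "gc" = "efegc"

efegc


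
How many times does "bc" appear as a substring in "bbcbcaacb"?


Searching for "bc" in "bbcbcaacb"
Scanning each position:
  Position 0: "bb" => no
  Position 1: "bc" => MATCH
  Position 2: "cb" => no
  Position 3: "bc" => MATCH
  Position 4: "ca" => no
  Position 5: "aa" => no
  Position 6: "ac" => no
  Position 7: "cb" => no
Total occurrences: 2

2


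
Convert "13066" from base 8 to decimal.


Input: "13066" in base 8
Positional expansion:
  Digit '1' (value 1) x 8^4 = 4096
  Digit '3' (value 3) x 8^3 = 1536
  Digit '0' (value 0) x 8^2 = 0
  Digit '6' (value 6) x 8^1 = 48
  Digit '6' (value 6) x 8^0 = 6
Sum = 5686

5686


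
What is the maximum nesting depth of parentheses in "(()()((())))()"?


Input: "(()()((())))()"
Tracking depth:
  Position 0 '(': depth becomes 1
  Position 1 '(': depth becomes 2
  Position 2 ')': depth becomes 1
  Position 3 '(': depth becomes 2
  Position 4 ')': depth becomes 1
  Position 5 '(': depth becomes 2
  Position 6 '(': depth becomes 3
  Position 7 '(': depth becomes 4
  Position 8 ')': depth becomes 3
  Position 9 ')': depth becomes 2
  Position 10 ')': depth becomes 1
  Position 11 ')': depth becomes 0
  Position 12 '(': depth becomes 1
  Position 13 ')': depth becomes 0
Maximum depth reached: 4

4


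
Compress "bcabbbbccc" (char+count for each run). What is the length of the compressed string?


Input: bcabbbbccc
Runs:
  'b' x 1 => "b1"
  'c' x 1 => "c1"
  'a' x 1 => "a1"
  'b' x 4 => "b4"
  'c' x 3 => "c3"
Compressed: "b1c1a1b4c3"
Compressed length: 10

10


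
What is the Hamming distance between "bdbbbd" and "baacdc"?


Comparing "bdbbbd" and "baacdc" position by position:
  Position 0: 'b' vs 'b' => same
  Position 1: 'd' vs 'a' => differ
  Position 2: 'b' vs 'a' => differ
  Position 3: 'b' vs 'c' => differ
  Position 4: 'b' vs 'd' => differ
  Position 5: 'd' vs 'c' => differ
Total differences (Hamming distance): 5

5


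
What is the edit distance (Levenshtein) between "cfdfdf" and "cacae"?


Computing edit distance: "cfdfdf" -> "cacae"
DP table:
           c    a    c    a    e
      0    1    2    3    4    5
  c   1    0    1    2    3    4
  f   2    1    1    2    3    4
  d   3    2    2    2    3    4
  f   4    3    3    3    3    4
  d   5    4    4    4    4    4
  f   6    5    5    5    5    5
Edit distance = dp[6][5] = 5

5


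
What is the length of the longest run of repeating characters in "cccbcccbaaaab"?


Input: "cccbcccbaaaab"
Scanning for longest run:
  Position 1 ('c'): continues run of 'c', length=2
  Position 2 ('c'): continues run of 'c', length=3
  Position 3 ('b'): new char, reset run to 1
  Position 4 ('c'): new char, reset run to 1
  Position 5 ('c'): continues run of 'c', length=2
  Position 6 ('c'): continues run of 'c', length=3
  Position 7 ('b'): new char, reset run to 1
  Position 8 ('a'): new char, reset run to 1
  Position 9 ('a'): continues run of 'a', length=2
  Position 10 ('a'): continues run of 'a', length=3
  Position 11 ('a'): continues run of 'a', length=4
  Position 12 ('b'): new char, reset run to 1
Longest run: 'a' with length 4

4
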